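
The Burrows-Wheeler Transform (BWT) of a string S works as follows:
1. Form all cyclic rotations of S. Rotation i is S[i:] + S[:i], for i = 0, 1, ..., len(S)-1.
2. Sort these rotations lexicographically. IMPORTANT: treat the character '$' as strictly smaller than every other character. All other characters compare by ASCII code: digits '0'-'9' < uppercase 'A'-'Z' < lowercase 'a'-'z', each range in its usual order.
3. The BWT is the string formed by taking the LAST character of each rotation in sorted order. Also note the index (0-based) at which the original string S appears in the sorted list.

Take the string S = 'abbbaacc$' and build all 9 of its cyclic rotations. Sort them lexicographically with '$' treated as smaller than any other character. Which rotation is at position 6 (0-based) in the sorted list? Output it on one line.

Answer: bbbaacc$a

Derivation:
All 9 rotations (rotation i = S[i:]+S[:i]):
  rot[0] = abbbaacc$
  rot[1] = bbbaacc$a
  rot[2] = bbaacc$ab
  rot[3] = baacc$abb
  rot[4] = aacc$abbb
  rot[5] = acc$abbba
  rot[6] = cc$abbbaa
  rot[7] = c$abbbaac
  rot[8] = $abbbaacc
Sorted (with $ < everything):
  sorted[0] = $abbbaacc
  sorted[1] = aacc$abbb
  sorted[2] = abbbaacc$
  sorted[3] = acc$abbba
  sorted[4] = baacc$abb
  sorted[5] = bbaacc$ab
  sorted[6] = bbbaacc$a
  sorted[7] = c$abbbaac
  sorted[8] = cc$abbbaa
sorted[6] = bbbaacc$a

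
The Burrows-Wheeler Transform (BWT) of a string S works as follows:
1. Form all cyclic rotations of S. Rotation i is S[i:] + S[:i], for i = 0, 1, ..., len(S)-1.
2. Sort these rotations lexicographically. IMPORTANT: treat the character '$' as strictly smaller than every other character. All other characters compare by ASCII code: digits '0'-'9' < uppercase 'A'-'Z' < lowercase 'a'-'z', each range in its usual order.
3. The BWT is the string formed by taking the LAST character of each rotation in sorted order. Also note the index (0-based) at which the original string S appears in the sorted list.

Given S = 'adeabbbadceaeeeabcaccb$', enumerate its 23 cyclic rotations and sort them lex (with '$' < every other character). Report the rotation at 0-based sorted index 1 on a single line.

Answer: abbbadceaeeeabcaccb$ade

Derivation:
All 23 rotations (rotation i = S[i:]+S[:i]):
  rot[0] = adeabbbadceaeeeabcaccb$
  rot[1] = deabbbadceaeeeabcaccb$a
  rot[2] = eabbbadceaeeeabcaccb$ad
  rot[3] = abbbadceaeeeabcaccb$ade
  rot[4] = bbbadceaeeeabcaccb$adea
  rot[5] = bbadceaeeeabcaccb$adeab
  rot[6] = badceaeeeabcaccb$adeabb
  rot[7] = adceaeeeabcaccb$adeabbb
  rot[8] = dceaeeeabcaccb$adeabbba
  rot[9] = ceaeeeabcaccb$adeabbbad
  rot[10] = eaeeeabcaccb$adeabbbadc
  rot[11] = aeeeabcaccb$adeabbbadce
  rot[12] = eeeabcaccb$adeabbbadcea
  rot[13] = eeabcaccb$adeabbbadceae
  rot[14] = eabcaccb$adeabbbadceaee
  rot[15] = abcaccb$adeabbbadceaeee
  rot[16] = bcaccb$adeabbbadceaeeea
  rot[17] = caccb$adeabbbadceaeeeab
  rot[18] = accb$adeabbbadceaeeeabc
  rot[19] = ccb$adeabbbadceaeeeabca
  rot[20] = cb$adeabbbadceaeeeabcac
  rot[21] = b$adeabbbadceaeeeabcacc
  rot[22] = $adeabbbadceaeeeabcaccb
Sorted (with $ < everything):
  sorted[0] = $adeabbbadceaeeeabcaccb
  sorted[1] = abbbadceaeeeabcaccb$ade
  sorted[2] = abcaccb$adeabbbadceaeee
  sorted[3] = accb$adeabbbadceaeeeabc
  sorted[4] = adceaeeeabcaccb$adeabbb
  sorted[5] = adeabbbadceaeeeabcaccb$
  sorted[6] = aeeeabcaccb$adeabbbadce
  sorted[7] = b$adeabbbadceaeeeabcacc
  sorted[8] = badceaeeeabcaccb$adeabb
  sorted[9] = bbadceaeeeabcaccb$adeab
  sorted[10] = bbbadceaeeeabcaccb$adea
  sorted[11] = bcaccb$adeabbbadceaeeea
  sorted[12] = caccb$adeabbbadceaeeeab
  sorted[13] = cb$adeabbbadceaeeeabcac
  sorted[14] = ccb$adeabbbadceaeeeabca
  sorted[15] = ceaeeeabcaccb$adeabbbad
  sorted[16] = dceaeeeabcaccb$adeabbba
  sorted[17] = deabbbadceaeeeabcaccb$a
  sorted[18] = eabbbadceaeeeabcaccb$ad
  sorted[19] = eabcaccb$adeabbbadceaee
  sorted[20] = eaeeeabcaccb$adeabbbadc
  sorted[21] = eeabcaccb$adeabbbadceae
  sorted[22] = eeeabcaccb$adeabbbadcea
sorted[1] = abbbadceaeeeabcaccb$ade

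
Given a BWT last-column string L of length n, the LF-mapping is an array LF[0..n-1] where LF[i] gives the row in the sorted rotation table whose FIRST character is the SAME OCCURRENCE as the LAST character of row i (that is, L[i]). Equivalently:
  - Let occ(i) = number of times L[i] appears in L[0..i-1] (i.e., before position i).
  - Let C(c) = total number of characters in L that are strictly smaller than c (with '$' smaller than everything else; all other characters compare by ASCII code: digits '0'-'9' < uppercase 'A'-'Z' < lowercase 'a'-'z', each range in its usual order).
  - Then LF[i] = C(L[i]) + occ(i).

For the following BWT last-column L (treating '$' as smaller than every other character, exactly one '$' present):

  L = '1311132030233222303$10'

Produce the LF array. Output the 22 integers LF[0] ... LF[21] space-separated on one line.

Answer: 5 15 6 7 8 16 10 1 17 2 11 18 19 12 13 14 20 3 21 0 9 4

Derivation:
Char counts: '$':1, '0':4, '1':5, '2':5, '3':7
C (first-col start): C('$')=0, C('0')=1, C('1')=5, C('2')=10, C('3')=15
L[0]='1': occ=0, LF[0]=C('1')+0=5+0=5
L[1]='3': occ=0, LF[1]=C('3')+0=15+0=15
L[2]='1': occ=1, LF[2]=C('1')+1=5+1=6
L[3]='1': occ=2, LF[3]=C('1')+2=5+2=7
L[4]='1': occ=3, LF[4]=C('1')+3=5+3=8
L[5]='3': occ=1, LF[5]=C('3')+1=15+1=16
L[6]='2': occ=0, LF[6]=C('2')+0=10+0=10
L[7]='0': occ=0, LF[7]=C('0')+0=1+0=1
L[8]='3': occ=2, LF[8]=C('3')+2=15+2=17
L[9]='0': occ=1, LF[9]=C('0')+1=1+1=2
L[10]='2': occ=1, LF[10]=C('2')+1=10+1=11
L[11]='3': occ=3, LF[11]=C('3')+3=15+3=18
L[12]='3': occ=4, LF[12]=C('3')+4=15+4=19
L[13]='2': occ=2, LF[13]=C('2')+2=10+2=12
L[14]='2': occ=3, LF[14]=C('2')+3=10+3=13
L[15]='2': occ=4, LF[15]=C('2')+4=10+4=14
L[16]='3': occ=5, LF[16]=C('3')+5=15+5=20
L[17]='0': occ=2, LF[17]=C('0')+2=1+2=3
L[18]='3': occ=6, LF[18]=C('3')+6=15+6=21
L[19]='$': occ=0, LF[19]=C('$')+0=0+0=0
L[20]='1': occ=4, LF[20]=C('1')+4=5+4=9
L[21]='0': occ=3, LF[21]=C('0')+3=1+3=4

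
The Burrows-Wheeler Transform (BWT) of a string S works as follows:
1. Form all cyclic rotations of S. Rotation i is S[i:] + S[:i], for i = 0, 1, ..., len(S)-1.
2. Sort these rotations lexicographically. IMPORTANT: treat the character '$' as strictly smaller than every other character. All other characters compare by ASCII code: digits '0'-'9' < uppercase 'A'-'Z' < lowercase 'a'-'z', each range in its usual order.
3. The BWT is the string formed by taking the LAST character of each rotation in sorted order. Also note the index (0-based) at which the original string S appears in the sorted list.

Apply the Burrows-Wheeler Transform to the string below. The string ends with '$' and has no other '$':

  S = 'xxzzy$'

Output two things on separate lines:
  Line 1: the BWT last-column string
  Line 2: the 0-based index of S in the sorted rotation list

Answer: y$xzzx
1

Derivation:
All 6 rotations (rotation i = S[i:]+S[:i]):
  rot[0] = xxzzy$
  rot[1] = xzzy$x
  rot[2] = zzy$xx
  rot[3] = zy$xxz
  rot[4] = y$xxzz
  rot[5] = $xxzzy
Sorted (with $ < everything):
  sorted[0] = $xxzzy  (last char: 'y')
  sorted[1] = xxzzy$  (last char: '$')
  sorted[2] = xzzy$x  (last char: 'x')
  sorted[3] = y$xxzz  (last char: 'z')
  sorted[4] = zy$xxz  (last char: 'z')
  sorted[5] = zzy$xx  (last char: 'x')
Last column: y$xzzx
Original string S is at sorted index 1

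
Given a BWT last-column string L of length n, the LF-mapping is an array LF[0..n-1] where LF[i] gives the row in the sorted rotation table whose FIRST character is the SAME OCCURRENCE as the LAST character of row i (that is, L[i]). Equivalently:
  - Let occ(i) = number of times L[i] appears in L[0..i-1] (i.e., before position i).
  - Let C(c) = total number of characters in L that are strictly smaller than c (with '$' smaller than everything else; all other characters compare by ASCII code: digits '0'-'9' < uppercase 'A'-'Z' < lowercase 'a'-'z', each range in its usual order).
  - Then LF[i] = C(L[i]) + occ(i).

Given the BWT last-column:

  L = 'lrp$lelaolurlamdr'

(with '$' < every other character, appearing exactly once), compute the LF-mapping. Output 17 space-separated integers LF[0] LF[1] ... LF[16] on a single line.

Answer: 5 13 12 0 6 4 7 1 11 8 16 14 9 2 10 3 15

Derivation:
Char counts: '$':1, 'a':2, 'd':1, 'e':1, 'l':5, 'm':1, 'o':1, 'p':1, 'r':3, 'u':1
C (first-col start): C('$')=0, C('a')=1, C('d')=3, C('e')=4, C('l')=5, C('m')=10, C('o')=11, C('p')=12, C('r')=13, C('u')=16
L[0]='l': occ=0, LF[0]=C('l')+0=5+0=5
L[1]='r': occ=0, LF[1]=C('r')+0=13+0=13
L[2]='p': occ=0, LF[2]=C('p')+0=12+0=12
L[3]='$': occ=0, LF[3]=C('$')+0=0+0=0
L[4]='l': occ=1, LF[4]=C('l')+1=5+1=6
L[5]='e': occ=0, LF[5]=C('e')+0=4+0=4
L[6]='l': occ=2, LF[6]=C('l')+2=5+2=7
L[7]='a': occ=0, LF[7]=C('a')+0=1+0=1
L[8]='o': occ=0, LF[8]=C('o')+0=11+0=11
L[9]='l': occ=3, LF[9]=C('l')+3=5+3=8
L[10]='u': occ=0, LF[10]=C('u')+0=16+0=16
L[11]='r': occ=1, LF[11]=C('r')+1=13+1=14
L[12]='l': occ=4, LF[12]=C('l')+4=5+4=9
L[13]='a': occ=1, LF[13]=C('a')+1=1+1=2
L[14]='m': occ=0, LF[14]=C('m')+0=10+0=10
L[15]='d': occ=0, LF[15]=C('d')+0=3+0=3
L[16]='r': occ=2, LF[16]=C('r')+2=13+2=15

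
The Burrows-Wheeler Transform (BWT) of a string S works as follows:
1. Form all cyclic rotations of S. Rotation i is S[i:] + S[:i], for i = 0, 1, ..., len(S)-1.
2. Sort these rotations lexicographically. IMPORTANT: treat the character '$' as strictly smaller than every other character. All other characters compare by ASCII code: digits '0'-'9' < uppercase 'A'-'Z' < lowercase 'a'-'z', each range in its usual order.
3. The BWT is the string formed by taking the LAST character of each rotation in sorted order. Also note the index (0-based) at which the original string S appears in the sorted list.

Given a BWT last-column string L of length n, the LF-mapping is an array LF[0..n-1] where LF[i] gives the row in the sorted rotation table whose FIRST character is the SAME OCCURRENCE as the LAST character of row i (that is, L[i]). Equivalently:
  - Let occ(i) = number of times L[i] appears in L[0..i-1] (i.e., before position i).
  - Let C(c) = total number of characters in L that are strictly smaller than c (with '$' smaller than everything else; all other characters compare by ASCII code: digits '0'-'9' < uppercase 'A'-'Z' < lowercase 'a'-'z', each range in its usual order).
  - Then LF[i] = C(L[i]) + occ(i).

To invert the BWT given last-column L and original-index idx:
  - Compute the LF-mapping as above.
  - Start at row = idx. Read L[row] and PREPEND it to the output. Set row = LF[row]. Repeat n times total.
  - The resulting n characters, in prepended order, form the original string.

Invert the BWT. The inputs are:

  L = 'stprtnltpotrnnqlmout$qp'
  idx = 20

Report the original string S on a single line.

LF mapping: 16 17 9 14 18 4 1 19 10 7 20 15 5 6 12 2 3 8 22 21 0 13 11
Walk LF starting at row 20, prepending L[row]:
  step 1: row=20, L[20]='$', prepend. Next row=LF[20]=0
  step 2: row=0, L[0]='s', prepend. Next row=LF[0]=16
  step 3: row=16, L[16]='m', prepend. Next row=LF[16]=3
  step 4: row=3, L[3]='r', prepend. Next row=LF[3]=14
  step 5: row=14, L[14]='q', prepend. Next row=LF[14]=12
  step 6: row=12, L[12]='n', prepend. Next row=LF[12]=5
  step 7: row=5, L[5]='n', prepend. Next row=LF[5]=4
  step 8: row=4, L[4]='t', prepend. Next row=LF[4]=18
  step 9: row=18, L[18]='u', prepend. Next row=LF[18]=22
  step 10: row=22, L[22]='p', prepend. Next row=LF[22]=11
  step 11: row=11, L[11]='r', prepend. Next row=LF[11]=15
  step 12: row=15, L[15]='l', prepend. Next row=LF[15]=2
  step 13: row=2, L[2]='p', prepend. Next row=LF[2]=9
  step 14: row=9, L[9]='o', prepend. Next row=LF[9]=7
  step 15: row=7, L[7]='t', prepend. Next row=LF[7]=19
  step 16: row=19, L[19]='t', prepend. Next row=LF[19]=21
  step 17: row=21, L[21]='q', prepend. Next row=LF[21]=13
  step 18: row=13, L[13]='n', prepend. Next row=LF[13]=6
  step 19: row=6, L[6]='l', prepend. Next row=LF[6]=1
  step 20: row=1, L[1]='t', prepend. Next row=LF[1]=17
  step 21: row=17, L[17]='o', prepend. Next row=LF[17]=8
  step 22: row=8, L[8]='p', prepend. Next row=LF[8]=10
  step 23: row=10, L[10]='t', prepend. Next row=LF[10]=20
Reversed output: tpotlnqttoplrputnnqrms$

Answer: tpotlnqttoplrputnnqrms$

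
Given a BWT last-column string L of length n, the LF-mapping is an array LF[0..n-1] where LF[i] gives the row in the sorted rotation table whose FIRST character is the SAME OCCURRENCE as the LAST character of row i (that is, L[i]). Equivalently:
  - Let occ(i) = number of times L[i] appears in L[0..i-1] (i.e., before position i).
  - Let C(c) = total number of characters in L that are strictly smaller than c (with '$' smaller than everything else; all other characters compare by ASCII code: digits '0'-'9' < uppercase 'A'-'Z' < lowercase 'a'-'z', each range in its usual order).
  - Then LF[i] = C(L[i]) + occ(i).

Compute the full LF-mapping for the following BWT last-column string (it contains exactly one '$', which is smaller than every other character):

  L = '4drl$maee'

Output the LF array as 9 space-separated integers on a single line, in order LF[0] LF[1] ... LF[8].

Answer: 1 3 8 6 0 7 2 4 5

Derivation:
Char counts: '$':1, '4':1, 'a':1, 'd':1, 'e':2, 'l':1, 'm':1, 'r':1
C (first-col start): C('$')=0, C('4')=1, C('a')=2, C('d')=3, C('e')=4, C('l')=6, C('m')=7, C('r')=8
L[0]='4': occ=0, LF[0]=C('4')+0=1+0=1
L[1]='d': occ=0, LF[1]=C('d')+0=3+0=3
L[2]='r': occ=0, LF[2]=C('r')+0=8+0=8
L[3]='l': occ=0, LF[3]=C('l')+0=6+0=6
L[4]='$': occ=0, LF[4]=C('$')+0=0+0=0
L[5]='m': occ=0, LF[5]=C('m')+0=7+0=7
L[6]='a': occ=0, LF[6]=C('a')+0=2+0=2
L[7]='e': occ=0, LF[7]=C('e')+0=4+0=4
L[8]='e': occ=1, LF[8]=C('e')+1=4+1=5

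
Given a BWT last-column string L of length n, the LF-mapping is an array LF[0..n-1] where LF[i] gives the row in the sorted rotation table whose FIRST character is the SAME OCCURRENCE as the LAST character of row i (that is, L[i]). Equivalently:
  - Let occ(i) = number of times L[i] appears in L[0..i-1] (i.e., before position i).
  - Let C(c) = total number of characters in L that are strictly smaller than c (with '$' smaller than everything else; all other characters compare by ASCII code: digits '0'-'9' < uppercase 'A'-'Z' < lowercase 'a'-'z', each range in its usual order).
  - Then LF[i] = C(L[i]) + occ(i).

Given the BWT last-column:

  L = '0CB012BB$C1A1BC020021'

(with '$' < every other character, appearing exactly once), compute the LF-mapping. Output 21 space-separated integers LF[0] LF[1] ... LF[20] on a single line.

Char counts: '$':1, '0':5, '1':4, '2':3, 'A':1, 'B':4, 'C':3
C (first-col start): C('$')=0, C('0')=1, C('1')=6, C('2')=10, C('A')=13, C('B')=14, C('C')=18
L[0]='0': occ=0, LF[0]=C('0')+0=1+0=1
L[1]='C': occ=0, LF[1]=C('C')+0=18+0=18
L[2]='B': occ=0, LF[2]=C('B')+0=14+0=14
L[3]='0': occ=1, LF[3]=C('0')+1=1+1=2
L[4]='1': occ=0, LF[4]=C('1')+0=6+0=6
L[5]='2': occ=0, LF[5]=C('2')+0=10+0=10
L[6]='B': occ=1, LF[6]=C('B')+1=14+1=15
L[7]='B': occ=2, LF[7]=C('B')+2=14+2=16
L[8]='$': occ=0, LF[8]=C('$')+0=0+0=0
L[9]='C': occ=1, LF[9]=C('C')+1=18+1=19
L[10]='1': occ=1, LF[10]=C('1')+1=6+1=7
L[11]='A': occ=0, LF[11]=C('A')+0=13+0=13
L[12]='1': occ=2, LF[12]=C('1')+2=6+2=8
L[13]='B': occ=3, LF[13]=C('B')+3=14+3=17
L[14]='C': occ=2, LF[14]=C('C')+2=18+2=20
L[15]='0': occ=2, LF[15]=C('0')+2=1+2=3
L[16]='2': occ=1, LF[16]=C('2')+1=10+1=11
L[17]='0': occ=3, LF[17]=C('0')+3=1+3=4
L[18]='0': occ=4, LF[18]=C('0')+4=1+4=5
L[19]='2': occ=2, LF[19]=C('2')+2=10+2=12
L[20]='1': occ=3, LF[20]=C('1')+3=6+3=9

Answer: 1 18 14 2 6 10 15 16 0 19 7 13 8 17 20 3 11 4 5 12 9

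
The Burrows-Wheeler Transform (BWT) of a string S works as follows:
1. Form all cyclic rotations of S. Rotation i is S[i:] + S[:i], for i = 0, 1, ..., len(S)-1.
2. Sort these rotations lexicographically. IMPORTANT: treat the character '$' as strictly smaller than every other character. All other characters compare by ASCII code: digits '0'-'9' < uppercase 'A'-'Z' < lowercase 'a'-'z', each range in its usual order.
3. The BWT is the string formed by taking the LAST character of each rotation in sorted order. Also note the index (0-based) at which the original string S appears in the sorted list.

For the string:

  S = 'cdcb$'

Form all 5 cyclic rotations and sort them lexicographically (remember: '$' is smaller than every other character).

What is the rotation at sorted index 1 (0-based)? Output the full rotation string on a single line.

Answer: b$cdc

Derivation:
All 5 rotations (rotation i = S[i:]+S[:i]):
  rot[0] = cdcb$
  rot[1] = dcb$c
  rot[2] = cb$cd
  rot[3] = b$cdc
  rot[4] = $cdcb
Sorted (with $ < everything):
  sorted[0] = $cdcb
  sorted[1] = b$cdc
  sorted[2] = cb$cd
  sorted[3] = cdcb$
  sorted[4] = dcb$c
sorted[1] = b$cdc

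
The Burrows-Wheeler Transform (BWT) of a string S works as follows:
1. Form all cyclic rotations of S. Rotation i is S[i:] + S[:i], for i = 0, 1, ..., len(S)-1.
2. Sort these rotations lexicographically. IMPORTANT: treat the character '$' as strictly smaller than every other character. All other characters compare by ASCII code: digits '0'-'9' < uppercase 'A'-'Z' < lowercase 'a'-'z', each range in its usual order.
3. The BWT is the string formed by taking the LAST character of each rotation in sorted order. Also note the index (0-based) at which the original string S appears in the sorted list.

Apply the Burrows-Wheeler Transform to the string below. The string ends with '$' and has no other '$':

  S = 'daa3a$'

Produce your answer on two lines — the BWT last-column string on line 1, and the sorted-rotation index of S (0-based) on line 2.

All 6 rotations (rotation i = S[i:]+S[:i]):
  rot[0] = daa3a$
  rot[1] = aa3a$d
  rot[2] = a3a$da
  rot[3] = 3a$daa
  rot[4] = a$daa3
  rot[5] = $daa3a
Sorted (with $ < everything):
  sorted[0] = $daa3a  (last char: 'a')
  sorted[1] = 3a$daa  (last char: 'a')
  sorted[2] = a$daa3  (last char: '3')
  sorted[3] = a3a$da  (last char: 'a')
  sorted[4] = aa3a$d  (last char: 'd')
  sorted[5] = daa3a$  (last char: '$')
Last column: aa3ad$
Original string S is at sorted index 5

Answer: aa3ad$
5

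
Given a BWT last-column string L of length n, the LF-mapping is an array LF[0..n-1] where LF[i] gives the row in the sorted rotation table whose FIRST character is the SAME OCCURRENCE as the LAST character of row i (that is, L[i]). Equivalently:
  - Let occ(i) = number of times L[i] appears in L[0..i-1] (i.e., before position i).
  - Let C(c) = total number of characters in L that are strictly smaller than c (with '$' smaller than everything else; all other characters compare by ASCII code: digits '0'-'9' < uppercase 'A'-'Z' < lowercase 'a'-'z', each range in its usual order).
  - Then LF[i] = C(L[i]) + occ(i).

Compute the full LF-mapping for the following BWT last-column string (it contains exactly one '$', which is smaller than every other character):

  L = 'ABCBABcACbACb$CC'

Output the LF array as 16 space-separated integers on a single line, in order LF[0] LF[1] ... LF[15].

Answer: 1 5 8 6 2 7 15 3 9 13 4 10 14 0 11 12

Derivation:
Char counts: '$':1, 'A':4, 'B':3, 'C':5, 'b':2, 'c':1
C (first-col start): C('$')=0, C('A')=1, C('B')=5, C('C')=8, C('b')=13, C('c')=15
L[0]='A': occ=0, LF[0]=C('A')+0=1+0=1
L[1]='B': occ=0, LF[1]=C('B')+0=5+0=5
L[2]='C': occ=0, LF[2]=C('C')+0=8+0=8
L[3]='B': occ=1, LF[3]=C('B')+1=5+1=6
L[4]='A': occ=1, LF[4]=C('A')+1=1+1=2
L[5]='B': occ=2, LF[5]=C('B')+2=5+2=7
L[6]='c': occ=0, LF[6]=C('c')+0=15+0=15
L[7]='A': occ=2, LF[7]=C('A')+2=1+2=3
L[8]='C': occ=1, LF[8]=C('C')+1=8+1=9
L[9]='b': occ=0, LF[9]=C('b')+0=13+0=13
L[10]='A': occ=3, LF[10]=C('A')+3=1+3=4
L[11]='C': occ=2, LF[11]=C('C')+2=8+2=10
L[12]='b': occ=1, LF[12]=C('b')+1=13+1=14
L[13]='$': occ=0, LF[13]=C('$')+0=0+0=0
L[14]='C': occ=3, LF[14]=C('C')+3=8+3=11
L[15]='C': occ=4, LF[15]=C('C')+4=8+4=12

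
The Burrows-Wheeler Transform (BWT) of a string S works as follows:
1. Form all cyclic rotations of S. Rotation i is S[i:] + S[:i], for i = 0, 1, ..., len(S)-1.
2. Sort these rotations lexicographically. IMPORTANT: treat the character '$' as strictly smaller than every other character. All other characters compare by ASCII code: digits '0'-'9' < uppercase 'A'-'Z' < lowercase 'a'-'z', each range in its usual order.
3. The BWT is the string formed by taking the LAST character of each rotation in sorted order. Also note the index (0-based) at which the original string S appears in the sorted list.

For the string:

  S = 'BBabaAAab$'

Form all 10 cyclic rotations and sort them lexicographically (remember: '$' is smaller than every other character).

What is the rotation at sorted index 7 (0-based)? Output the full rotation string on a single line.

Answer: abaAAab$BB

Derivation:
All 10 rotations (rotation i = S[i:]+S[:i]):
  rot[0] = BBabaAAab$
  rot[1] = BabaAAab$B
  rot[2] = abaAAab$BB
  rot[3] = baAAab$BBa
  rot[4] = aAAab$BBab
  rot[5] = AAab$BBaba
  rot[6] = Aab$BBabaA
  rot[7] = ab$BBabaAA
  rot[8] = b$BBabaAAa
  rot[9] = $BBabaAAab
Sorted (with $ < everything):
  sorted[0] = $BBabaAAab
  sorted[1] = AAab$BBaba
  sorted[2] = Aab$BBabaA
  sorted[3] = BBabaAAab$
  sorted[4] = BabaAAab$B
  sorted[5] = aAAab$BBab
  sorted[6] = ab$BBabaAA
  sorted[7] = abaAAab$BB
  sorted[8] = b$BBabaAAa
  sorted[9] = baAAab$BBa
sorted[7] = abaAAab$BB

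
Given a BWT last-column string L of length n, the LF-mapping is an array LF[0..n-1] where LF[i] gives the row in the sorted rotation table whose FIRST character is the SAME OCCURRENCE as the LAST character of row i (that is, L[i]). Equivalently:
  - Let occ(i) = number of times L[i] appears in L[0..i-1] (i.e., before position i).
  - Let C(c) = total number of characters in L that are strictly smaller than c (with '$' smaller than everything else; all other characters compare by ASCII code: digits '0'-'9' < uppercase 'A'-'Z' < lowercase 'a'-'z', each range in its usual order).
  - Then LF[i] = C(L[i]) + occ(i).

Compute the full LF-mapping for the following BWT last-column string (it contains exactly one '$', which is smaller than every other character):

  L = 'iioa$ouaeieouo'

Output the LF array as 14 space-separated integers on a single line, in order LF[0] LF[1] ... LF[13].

Char counts: '$':1, 'a':2, 'e':2, 'i':3, 'o':4, 'u':2
C (first-col start): C('$')=0, C('a')=1, C('e')=3, C('i')=5, C('o')=8, C('u')=12
L[0]='i': occ=0, LF[0]=C('i')+0=5+0=5
L[1]='i': occ=1, LF[1]=C('i')+1=5+1=6
L[2]='o': occ=0, LF[2]=C('o')+0=8+0=8
L[3]='a': occ=0, LF[3]=C('a')+0=1+0=1
L[4]='$': occ=0, LF[4]=C('$')+0=0+0=0
L[5]='o': occ=1, LF[5]=C('o')+1=8+1=9
L[6]='u': occ=0, LF[6]=C('u')+0=12+0=12
L[7]='a': occ=1, LF[7]=C('a')+1=1+1=2
L[8]='e': occ=0, LF[8]=C('e')+0=3+0=3
L[9]='i': occ=2, LF[9]=C('i')+2=5+2=7
L[10]='e': occ=1, LF[10]=C('e')+1=3+1=4
L[11]='o': occ=2, LF[11]=C('o')+2=8+2=10
L[12]='u': occ=1, LF[12]=C('u')+1=12+1=13
L[13]='o': occ=3, LF[13]=C('o')+3=8+3=11

Answer: 5 6 8 1 0 9 12 2 3 7 4 10 13 11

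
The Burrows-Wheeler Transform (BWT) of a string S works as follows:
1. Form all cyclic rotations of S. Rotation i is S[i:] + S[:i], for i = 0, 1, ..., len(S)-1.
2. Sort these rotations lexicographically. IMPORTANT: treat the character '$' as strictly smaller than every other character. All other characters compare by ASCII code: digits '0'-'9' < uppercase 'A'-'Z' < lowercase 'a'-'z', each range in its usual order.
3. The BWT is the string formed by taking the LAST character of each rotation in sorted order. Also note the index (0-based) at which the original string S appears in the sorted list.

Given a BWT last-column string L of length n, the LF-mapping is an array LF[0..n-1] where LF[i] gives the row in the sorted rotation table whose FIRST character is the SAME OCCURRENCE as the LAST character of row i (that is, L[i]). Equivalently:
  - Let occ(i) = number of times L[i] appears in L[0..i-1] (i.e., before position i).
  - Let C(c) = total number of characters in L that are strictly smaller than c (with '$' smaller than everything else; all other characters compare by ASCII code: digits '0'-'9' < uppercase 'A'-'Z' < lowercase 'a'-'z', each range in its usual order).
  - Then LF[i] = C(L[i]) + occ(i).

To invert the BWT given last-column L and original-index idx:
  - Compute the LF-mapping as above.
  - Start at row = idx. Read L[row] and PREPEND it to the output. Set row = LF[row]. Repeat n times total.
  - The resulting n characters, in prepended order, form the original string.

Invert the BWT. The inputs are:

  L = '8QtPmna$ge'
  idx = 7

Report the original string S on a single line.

Answer: magnetPQ8$

Derivation:
LF mapping: 1 3 9 2 7 8 4 0 6 5
Walk LF starting at row 7, prepending L[row]:
  step 1: row=7, L[7]='$', prepend. Next row=LF[7]=0
  step 2: row=0, L[0]='8', prepend. Next row=LF[0]=1
  step 3: row=1, L[1]='Q', prepend. Next row=LF[1]=3
  step 4: row=3, L[3]='P', prepend. Next row=LF[3]=2
  step 5: row=2, L[2]='t', prepend. Next row=LF[2]=9
  step 6: row=9, L[9]='e', prepend. Next row=LF[9]=5
  step 7: row=5, L[5]='n', prepend. Next row=LF[5]=8
  step 8: row=8, L[8]='g', prepend. Next row=LF[8]=6
  step 9: row=6, L[6]='a', prepend. Next row=LF[6]=4
  step 10: row=4, L[4]='m', prepend. Next row=LF[4]=7
Reversed output: magnetPQ8$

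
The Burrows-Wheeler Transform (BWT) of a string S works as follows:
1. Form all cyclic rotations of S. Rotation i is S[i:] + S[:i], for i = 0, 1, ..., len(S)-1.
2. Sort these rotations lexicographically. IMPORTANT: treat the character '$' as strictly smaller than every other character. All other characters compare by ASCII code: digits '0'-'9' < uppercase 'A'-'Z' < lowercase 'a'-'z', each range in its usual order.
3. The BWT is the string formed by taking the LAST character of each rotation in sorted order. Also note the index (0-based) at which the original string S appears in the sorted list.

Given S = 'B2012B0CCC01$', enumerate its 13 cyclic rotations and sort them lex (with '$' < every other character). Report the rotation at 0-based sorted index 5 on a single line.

Answer: 12B0CCC01$B20

Derivation:
All 13 rotations (rotation i = S[i:]+S[:i]):
  rot[0] = B2012B0CCC01$
  rot[1] = 2012B0CCC01$B
  rot[2] = 012B0CCC01$B2
  rot[3] = 12B0CCC01$B20
  rot[4] = 2B0CCC01$B201
  rot[5] = B0CCC01$B2012
  rot[6] = 0CCC01$B2012B
  rot[7] = CCC01$B2012B0
  rot[8] = CC01$B2012B0C
  rot[9] = C01$B2012B0CC
  rot[10] = 01$B2012B0CCC
  rot[11] = 1$B2012B0CCC0
  rot[12] = $B2012B0CCC01
Sorted (with $ < everything):
  sorted[0] = $B2012B0CCC01
  sorted[1] = 01$B2012B0CCC
  sorted[2] = 012B0CCC01$B2
  sorted[3] = 0CCC01$B2012B
  sorted[4] = 1$B2012B0CCC0
  sorted[5] = 12B0CCC01$B20
  sorted[6] = 2012B0CCC01$B
  sorted[7] = 2B0CCC01$B201
  sorted[8] = B0CCC01$B2012
  sorted[9] = B2012B0CCC01$
  sorted[10] = C01$B2012B0CC
  sorted[11] = CC01$B2012B0C
  sorted[12] = CCC01$B2012B0
sorted[5] = 12B0CCC01$B20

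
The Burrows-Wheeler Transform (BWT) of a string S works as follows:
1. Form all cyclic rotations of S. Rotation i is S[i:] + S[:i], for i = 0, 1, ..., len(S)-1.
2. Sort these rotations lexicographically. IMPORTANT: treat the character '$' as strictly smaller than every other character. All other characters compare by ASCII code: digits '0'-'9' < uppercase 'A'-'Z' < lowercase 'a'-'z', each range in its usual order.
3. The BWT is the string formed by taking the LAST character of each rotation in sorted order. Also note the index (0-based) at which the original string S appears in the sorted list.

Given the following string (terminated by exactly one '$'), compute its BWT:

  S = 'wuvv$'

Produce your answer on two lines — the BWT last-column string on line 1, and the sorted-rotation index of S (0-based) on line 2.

All 5 rotations (rotation i = S[i:]+S[:i]):
  rot[0] = wuvv$
  rot[1] = uvv$w
  rot[2] = vv$wu
  rot[3] = v$wuv
  rot[4] = $wuvv
Sorted (with $ < everything):
  sorted[0] = $wuvv  (last char: 'v')
  sorted[1] = uvv$w  (last char: 'w')
  sorted[2] = v$wuv  (last char: 'v')
  sorted[3] = vv$wu  (last char: 'u')
  sorted[4] = wuvv$  (last char: '$')
Last column: vwvu$
Original string S is at sorted index 4

Answer: vwvu$
4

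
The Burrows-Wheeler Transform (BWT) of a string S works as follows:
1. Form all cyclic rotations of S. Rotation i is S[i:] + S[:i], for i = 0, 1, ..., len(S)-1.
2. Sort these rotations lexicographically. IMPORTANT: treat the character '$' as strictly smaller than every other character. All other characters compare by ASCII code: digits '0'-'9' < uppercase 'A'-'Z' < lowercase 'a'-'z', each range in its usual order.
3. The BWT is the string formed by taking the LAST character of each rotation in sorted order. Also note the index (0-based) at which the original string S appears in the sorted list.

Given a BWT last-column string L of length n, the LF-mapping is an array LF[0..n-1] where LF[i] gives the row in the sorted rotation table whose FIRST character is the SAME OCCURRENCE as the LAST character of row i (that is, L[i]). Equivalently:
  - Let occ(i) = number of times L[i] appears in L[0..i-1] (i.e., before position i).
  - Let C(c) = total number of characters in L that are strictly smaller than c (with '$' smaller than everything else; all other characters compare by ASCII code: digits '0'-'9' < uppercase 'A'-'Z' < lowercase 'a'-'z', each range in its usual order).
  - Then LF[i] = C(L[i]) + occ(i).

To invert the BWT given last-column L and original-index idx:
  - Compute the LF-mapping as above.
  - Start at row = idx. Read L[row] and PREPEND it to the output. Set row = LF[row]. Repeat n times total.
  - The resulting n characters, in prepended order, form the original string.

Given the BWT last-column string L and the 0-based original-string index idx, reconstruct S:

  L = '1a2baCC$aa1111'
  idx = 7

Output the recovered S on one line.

LF mapping: 1 9 6 13 10 7 8 0 11 12 2 3 4 5
Walk LF starting at row 7, prepending L[row]:
  step 1: row=7, L[7]='$', prepend. Next row=LF[7]=0
  step 2: row=0, L[0]='1', prepend. Next row=LF[0]=1
  step 3: row=1, L[1]='a', prepend. Next row=LF[1]=9
  step 4: row=9, L[9]='a', prepend. Next row=LF[9]=12
  step 5: row=12, L[12]='1', prepend. Next row=LF[12]=4
  step 6: row=4, L[4]='a', prepend. Next row=LF[4]=10
  step 7: row=10, L[10]='1', prepend. Next row=LF[10]=2
  step 8: row=2, L[2]='2', prepend. Next row=LF[2]=6
  step 9: row=6, L[6]='C', prepend. Next row=LF[6]=8
  step 10: row=8, L[8]='a', prepend. Next row=LF[8]=11
  step 11: row=11, L[11]='1', prepend. Next row=LF[11]=3
  step 12: row=3, L[3]='b', prepend. Next row=LF[3]=13
  step 13: row=13, L[13]='1', prepend. Next row=LF[13]=5
  step 14: row=5, L[5]='C', prepend. Next row=LF[5]=7
Reversed output: C1b1aC21a1aa1$

Answer: C1b1aC21a1aa1$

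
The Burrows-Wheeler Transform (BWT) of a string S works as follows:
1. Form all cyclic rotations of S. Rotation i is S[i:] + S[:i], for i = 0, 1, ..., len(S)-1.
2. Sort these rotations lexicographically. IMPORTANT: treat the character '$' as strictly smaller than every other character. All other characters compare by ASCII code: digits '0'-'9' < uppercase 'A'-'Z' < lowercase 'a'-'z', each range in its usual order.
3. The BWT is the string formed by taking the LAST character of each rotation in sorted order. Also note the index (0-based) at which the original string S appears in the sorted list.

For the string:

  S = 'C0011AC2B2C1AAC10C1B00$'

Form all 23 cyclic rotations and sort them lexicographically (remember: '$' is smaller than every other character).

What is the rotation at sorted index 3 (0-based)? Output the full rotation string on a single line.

Answer: 0011AC2B2C1AAC10C1B00$C

Derivation:
All 23 rotations (rotation i = S[i:]+S[:i]):
  rot[0] = C0011AC2B2C1AAC10C1B00$
  rot[1] = 0011AC2B2C1AAC10C1B00$C
  rot[2] = 011AC2B2C1AAC10C1B00$C0
  rot[3] = 11AC2B2C1AAC10C1B00$C00
  rot[4] = 1AC2B2C1AAC10C1B00$C001
  rot[5] = AC2B2C1AAC10C1B00$C0011
  rot[6] = C2B2C1AAC10C1B00$C0011A
  rot[7] = 2B2C1AAC10C1B00$C0011AC
  rot[8] = B2C1AAC10C1B00$C0011AC2
  rot[9] = 2C1AAC10C1B00$C0011AC2B
  rot[10] = C1AAC10C1B00$C0011AC2B2
  rot[11] = 1AAC10C1B00$C0011AC2B2C
  rot[12] = AAC10C1B00$C0011AC2B2C1
  rot[13] = AC10C1B00$C0011AC2B2C1A
  rot[14] = C10C1B00$C0011AC2B2C1AA
  rot[15] = 10C1B00$C0011AC2B2C1AAC
  rot[16] = 0C1B00$C0011AC2B2C1AAC1
  rot[17] = C1B00$C0011AC2B2C1AAC10
  rot[18] = 1B00$C0011AC2B2C1AAC10C
  rot[19] = B00$C0011AC2B2C1AAC10C1
  rot[20] = 00$C0011AC2B2C1AAC10C1B
  rot[21] = 0$C0011AC2B2C1AAC10C1B0
  rot[22] = $C0011AC2B2C1AAC10C1B00
Sorted (with $ < everything):
  sorted[0] = $C0011AC2B2C1AAC10C1B00
  sorted[1] = 0$C0011AC2B2C1AAC10C1B0
  sorted[2] = 00$C0011AC2B2C1AAC10C1B
  sorted[3] = 0011AC2B2C1AAC10C1B00$C
  sorted[4] = 011AC2B2C1AAC10C1B00$C0
  sorted[5] = 0C1B00$C0011AC2B2C1AAC1
  sorted[6] = 10C1B00$C0011AC2B2C1AAC
  sorted[7] = 11AC2B2C1AAC10C1B00$C00
  sorted[8] = 1AAC10C1B00$C0011AC2B2C
  sorted[9] = 1AC2B2C1AAC10C1B00$C001
  sorted[10] = 1B00$C0011AC2B2C1AAC10C
  sorted[11] = 2B2C1AAC10C1B00$C0011AC
  sorted[12] = 2C1AAC10C1B00$C0011AC2B
  sorted[13] = AAC10C1B00$C0011AC2B2C1
  sorted[14] = AC10C1B00$C0011AC2B2C1A
  sorted[15] = AC2B2C1AAC10C1B00$C0011
  sorted[16] = B00$C0011AC2B2C1AAC10C1
  sorted[17] = B2C1AAC10C1B00$C0011AC2
  sorted[18] = C0011AC2B2C1AAC10C1B00$
  sorted[19] = C10C1B00$C0011AC2B2C1AA
  sorted[20] = C1AAC10C1B00$C0011AC2B2
  sorted[21] = C1B00$C0011AC2B2C1AAC10
  sorted[22] = C2B2C1AAC10C1B00$C0011A
sorted[3] = 0011AC2B2C1AAC10C1B00$C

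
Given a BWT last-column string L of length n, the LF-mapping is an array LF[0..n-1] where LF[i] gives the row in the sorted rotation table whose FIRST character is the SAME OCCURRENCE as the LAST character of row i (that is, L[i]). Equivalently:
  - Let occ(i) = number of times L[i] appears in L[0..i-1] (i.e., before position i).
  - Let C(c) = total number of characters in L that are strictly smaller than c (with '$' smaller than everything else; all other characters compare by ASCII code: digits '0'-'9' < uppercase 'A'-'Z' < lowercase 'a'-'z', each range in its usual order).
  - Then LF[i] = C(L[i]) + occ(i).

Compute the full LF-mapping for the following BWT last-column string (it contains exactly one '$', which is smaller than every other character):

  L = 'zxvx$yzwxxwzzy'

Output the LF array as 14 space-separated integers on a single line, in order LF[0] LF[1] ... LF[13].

Char counts: '$':1, 'v':1, 'w':2, 'x':4, 'y':2, 'z':4
C (first-col start): C('$')=0, C('v')=1, C('w')=2, C('x')=4, C('y')=8, C('z')=10
L[0]='z': occ=0, LF[0]=C('z')+0=10+0=10
L[1]='x': occ=0, LF[1]=C('x')+0=4+0=4
L[2]='v': occ=0, LF[2]=C('v')+0=1+0=1
L[3]='x': occ=1, LF[3]=C('x')+1=4+1=5
L[4]='$': occ=0, LF[4]=C('$')+0=0+0=0
L[5]='y': occ=0, LF[5]=C('y')+0=8+0=8
L[6]='z': occ=1, LF[6]=C('z')+1=10+1=11
L[7]='w': occ=0, LF[7]=C('w')+0=2+0=2
L[8]='x': occ=2, LF[8]=C('x')+2=4+2=6
L[9]='x': occ=3, LF[9]=C('x')+3=4+3=7
L[10]='w': occ=1, LF[10]=C('w')+1=2+1=3
L[11]='z': occ=2, LF[11]=C('z')+2=10+2=12
L[12]='z': occ=3, LF[12]=C('z')+3=10+3=13
L[13]='y': occ=1, LF[13]=C('y')+1=8+1=9

Answer: 10 4 1 5 0 8 11 2 6 7 3 12 13 9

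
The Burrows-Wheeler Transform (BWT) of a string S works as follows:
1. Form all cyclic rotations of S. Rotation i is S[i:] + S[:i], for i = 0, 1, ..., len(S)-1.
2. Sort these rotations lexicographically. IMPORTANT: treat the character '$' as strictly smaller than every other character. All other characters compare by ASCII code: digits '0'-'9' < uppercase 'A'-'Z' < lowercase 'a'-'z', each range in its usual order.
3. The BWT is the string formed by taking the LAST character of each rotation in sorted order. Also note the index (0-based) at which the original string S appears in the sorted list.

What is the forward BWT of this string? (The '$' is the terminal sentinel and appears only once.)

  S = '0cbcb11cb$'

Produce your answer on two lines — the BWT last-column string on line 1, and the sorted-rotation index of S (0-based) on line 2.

All 10 rotations (rotation i = S[i:]+S[:i]):
  rot[0] = 0cbcb11cb$
  rot[1] = cbcb11cb$0
  rot[2] = bcb11cb$0c
  rot[3] = cb11cb$0cb
  rot[4] = b11cb$0cbc
  rot[5] = 11cb$0cbcb
  rot[6] = 1cb$0cbcb1
  rot[7] = cb$0cbcb11
  rot[8] = b$0cbcb11c
  rot[9] = $0cbcb11cb
Sorted (with $ < everything):
  sorted[0] = $0cbcb11cb  (last char: 'b')
  sorted[1] = 0cbcb11cb$  (last char: '$')
  sorted[2] = 11cb$0cbcb  (last char: 'b')
  sorted[3] = 1cb$0cbcb1  (last char: '1')
  sorted[4] = b$0cbcb11c  (last char: 'c')
  sorted[5] = b11cb$0cbc  (last char: 'c')
  sorted[6] = bcb11cb$0c  (last char: 'c')
  sorted[7] = cb$0cbcb11  (last char: '1')
  sorted[8] = cb11cb$0cb  (last char: 'b')
  sorted[9] = cbcb11cb$0  (last char: '0')
Last column: b$b1ccc1b0
Original string S is at sorted index 1

Answer: b$b1ccc1b0
1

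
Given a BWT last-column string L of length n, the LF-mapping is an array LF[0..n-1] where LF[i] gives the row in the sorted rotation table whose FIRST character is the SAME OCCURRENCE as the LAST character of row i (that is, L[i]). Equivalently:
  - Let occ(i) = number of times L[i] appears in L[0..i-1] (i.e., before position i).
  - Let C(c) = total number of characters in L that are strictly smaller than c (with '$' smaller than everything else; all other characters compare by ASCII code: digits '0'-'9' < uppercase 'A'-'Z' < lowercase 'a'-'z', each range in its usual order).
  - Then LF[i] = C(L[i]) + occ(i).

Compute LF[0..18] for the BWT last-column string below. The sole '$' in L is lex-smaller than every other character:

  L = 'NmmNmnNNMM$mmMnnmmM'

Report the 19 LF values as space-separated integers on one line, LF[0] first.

Char counts: '$':1, 'M':4, 'N':4, 'm':7, 'n':3
C (first-col start): C('$')=0, C('M')=1, C('N')=5, C('m')=9, C('n')=16
L[0]='N': occ=0, LF[0]=C('N')+0=5+0=5
L[1]='m': occ=0, LF[1]=C('m')+0=9+0=9
L[2]='m': occ=1, LF[2]=C('m')+1=9+1=10
L[3]='N': occ=1, LF[3]=C('N')+1=5+1=6
L[4]='m': occ=2, LF[4]=C('m')+2=9+2=11
L[5]='n': occ=0, LF[5]=C('n')+0=16+0=16
L[6]='N': occ=2, LF[6]=C('N')+2=5+2=7
L[7]='N': occ=3, LF[7]=C('N')+3=5+3=8
L[8]='M': occ=0, LF[8]=C('M')+0=1+0=1
L[9]='M': occ=1, LF[9]=C('M')+1=1+1=2
L[10]='$': occ=0, LF[10]=C('$')+0=0+0=0
L[11]='m': occ=3, LF[11]=C('m')+3=9+3=12
L[12]='m': occ=4, LF[12]=C('m')+4=9+4=13
L[13]='M': occ=2, LF[13]=C('M')+2=1+2=3
L[14]='n': occ=1, LF[14]=C('n')+1=16+1=17
L[15]='n': occ=2, LF[15]=C('n')+2=16+2=18
L[16]='m': occ=5, LF[16]=C('m')+5=9+5=14
L[17]='m': occ=6, LF[17]=C('m')+6=9+6=15
L[18]='M': occ=3, LF[18]=C('M')+3=1+3=4

Answer: 5 9 10 6 11 16 7 8 1 2 0 12 13 3 17 18 14 15 4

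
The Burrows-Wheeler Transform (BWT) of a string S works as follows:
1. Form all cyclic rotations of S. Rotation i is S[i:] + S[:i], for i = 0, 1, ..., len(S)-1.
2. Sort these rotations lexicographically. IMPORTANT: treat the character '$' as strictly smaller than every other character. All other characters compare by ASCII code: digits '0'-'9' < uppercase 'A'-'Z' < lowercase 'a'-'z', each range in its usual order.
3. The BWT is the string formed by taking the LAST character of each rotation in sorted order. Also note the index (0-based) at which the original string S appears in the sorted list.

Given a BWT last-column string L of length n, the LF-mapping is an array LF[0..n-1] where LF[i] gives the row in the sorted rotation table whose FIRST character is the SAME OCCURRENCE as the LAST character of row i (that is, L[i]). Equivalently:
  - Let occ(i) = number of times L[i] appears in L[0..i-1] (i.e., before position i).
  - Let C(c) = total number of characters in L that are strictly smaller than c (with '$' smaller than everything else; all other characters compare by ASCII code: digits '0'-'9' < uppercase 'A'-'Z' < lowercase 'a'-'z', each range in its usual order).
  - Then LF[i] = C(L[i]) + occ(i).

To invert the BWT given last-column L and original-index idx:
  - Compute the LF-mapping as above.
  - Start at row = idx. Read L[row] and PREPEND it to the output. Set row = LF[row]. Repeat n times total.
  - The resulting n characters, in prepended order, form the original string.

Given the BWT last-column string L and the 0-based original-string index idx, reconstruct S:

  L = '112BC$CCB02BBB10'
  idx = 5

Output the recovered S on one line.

Answer: 1C20C2BBBC10BB1$

Derivation:
LF mapping: 3 4 6 8 13 0 14 15 9 1 7 10 11 12 5 2
Walk LF starting at row 5, prepending L[row]:
  step 1: row=5, L[5]='$', prepend. Next row=LF[5]=0
  step 2: row=0, L[0]='1', prepend. Next row=LF[0]=3
  step 3: row=3, L[3]='B', prepend. Next row=LF[3]=8
  step 4: row=8, L[8]='B', prepend. Next row=LF[8]=9
  step 5: row=9, L[9]='0', prepend. Next row=LF[9]=1
  step 6: row=1, L[1]='1', prepend. Next row=LF[1]=4
  step 7: row=4, L[4]='C', prepend. Next row=LF[4]=13
  step 8: row=13, L[13]='B', prepend. Next row=LF[13]=12
  step 9: row=12, L[12]='B', prepend. Next row=LF[12]=11
  step 10: row=11, L[11]='B', prepend. Next row=LF[11]=10
  step 11: row=10, L[10]='2', prepend. Next row=LF[10]=7
  step 12: row=7, L[7]='C', prepend. Next row=LF[7]=15
  step 13: row=15, L[15]='0', prepend. Next row=LF[15]=2
  step 14: row=2, L[2]='2', prepend. Next row=LF[2]=6
  step 15: row=6, L[6]='C', prepend. Next row=LF[6]=14
  step 16: row=14, L[14]='1', prepend. Next row=LF[14]=5
Reversed output: 1C20C2BBBC10BB1$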